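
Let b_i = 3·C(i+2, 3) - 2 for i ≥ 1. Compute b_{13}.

C(15, 3) = 455, so b_{13} = 1363.

1363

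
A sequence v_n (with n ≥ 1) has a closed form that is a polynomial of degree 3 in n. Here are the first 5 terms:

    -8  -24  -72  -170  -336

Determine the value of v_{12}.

1st diffs: -16, -48, -98, -166.
2nd diffs: -32, -50, -68.
3rd diffs: -18, -18 (constant).
Newton forward-difference form: v_n = -8 + (-16)·C(n-1,1) + (-32)·C(n-1,2) + (-18)·C(n-1,3).
At n = 12: n-1 = 11, so v_{12} = -8 - 176 - 1760 - 2970 = -4914.

-4914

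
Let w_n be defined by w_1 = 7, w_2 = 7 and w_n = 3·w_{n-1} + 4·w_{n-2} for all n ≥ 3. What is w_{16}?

Iterate the recurrence:
w_3 = 49, w_4 = 175, w_5 = 721, …, w_{13} = 46976209, w_{14} = 187904815, w_{15} = 751619281, w_{16} = 3006477103.
(Characteristic roots are 4 and -1.)

3006477103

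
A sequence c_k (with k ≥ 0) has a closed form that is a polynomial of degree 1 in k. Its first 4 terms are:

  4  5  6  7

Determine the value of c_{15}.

1st diffs: 1, 1, 1 (constant).
So c_k = k + 4.
Evaluating at k = 15 gives c_{15} = 19.

19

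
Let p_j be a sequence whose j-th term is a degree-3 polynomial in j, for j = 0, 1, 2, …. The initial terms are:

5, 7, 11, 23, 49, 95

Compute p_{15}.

2975

1st diffs: 2, 4, 12, 26, 46.
2nd diffs: 2, 8, 14, 20.
3rd diffs: 6, 6, 6 (constant).
Newton forward-difference form: p_j = 5 + 2·C(j,1) + 2·C(j,2) + 6·C(j,3).
At j = 15: j = 15, so p_{15} = 5 + 30 + 210 + 2730 = 2975.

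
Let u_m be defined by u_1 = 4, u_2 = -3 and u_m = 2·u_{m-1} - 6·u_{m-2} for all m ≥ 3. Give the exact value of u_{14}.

Compute successive terms:
u_3 = -30, u_4 = -42, u_5 = 96, …, u_{11} = 36384, u_{12} = 70752, u_{13} = -76800, u_{14} = -578112.

-578112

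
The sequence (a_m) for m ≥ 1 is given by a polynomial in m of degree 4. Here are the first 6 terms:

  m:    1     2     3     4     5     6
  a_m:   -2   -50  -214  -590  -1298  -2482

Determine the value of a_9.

1st diffs: -48, -164, -376, -708, -1184.
2nd diffs: -116, -212, -332, -476.
3rd diffs: -96, -120, -144.
4th diffs: -24, -24 (constant).
So a_m = -m^4 - 6m^3 + 3m^2 + 2.
Evaluating at m = 9 gives a_9 = -10690.

-10690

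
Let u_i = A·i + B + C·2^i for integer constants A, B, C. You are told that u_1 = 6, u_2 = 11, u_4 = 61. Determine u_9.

2516

Write the equations: A + B + 2C = 6; 2A + B + 4C = 11; 4A + B + 16C = 61.
Subtracting the first from the second: A + 2C = 5.
Subtracting the second from the third: 2A + 12C = 50.
Solving: C = 5, A = -5, then B = 1.
Hence u_9 = -5·9 + 1 + 5·512 = 2516.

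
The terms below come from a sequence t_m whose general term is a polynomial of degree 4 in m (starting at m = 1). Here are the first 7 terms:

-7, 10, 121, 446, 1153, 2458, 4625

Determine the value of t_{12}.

40990

1st diffs: 17, 111, 325, 707, 1305, 2167.
2nd diffs: 94, 214, 382, 598, 862.
3rd diffs: 120, 168, 216, 264.
4th diffs: 48, 48, 48 (constant).
Newton forward-difference form: t_m = -7 + 17·C(m-1,1) + 94·C(m-1,2) + 120·C(m-1,3) + 48·C(m-1,4).
At m = 12: m-1 = 11, so t_{12} = -7 + 187 + 5170 + 19800 + 15840 = 40990.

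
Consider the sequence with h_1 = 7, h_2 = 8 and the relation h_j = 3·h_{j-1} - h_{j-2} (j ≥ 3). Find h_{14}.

Iterate the recurrence:
h_3 = 17;  h_4 = 43;  h_5 = 112;  …;  h_{11} = 36032;  h_{12} = 94333;  h_{13} = 246967;  h_{14} = 646568.

646568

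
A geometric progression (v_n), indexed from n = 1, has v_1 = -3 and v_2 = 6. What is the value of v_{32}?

Common ratio r = -2.
v_n = (-3)·(-2)^(n-1).
v_{32} = (-3)·(-2)^31 = 6442450944.

6442450944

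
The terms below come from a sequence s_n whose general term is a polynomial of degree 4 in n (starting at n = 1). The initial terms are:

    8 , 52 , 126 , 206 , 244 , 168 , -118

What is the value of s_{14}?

-21104

1st diffs: 44, 74, 80, 38, -76, -286.
2nd diffs: 30, 6, -42, -114, -210.
3rd diffs: -24, -48, -72, -96.
4th diffs: -24, -24, -24 (constant).
Newton forward-difference form: s_n = 8 + 44·C(n-1,1) + 30·C(n-1,2) + (-24)·C(n-1,3) + (-24)·C(n-1,4).
At n = 14: n-1 = 13, so s_{14} = 8 + 572 + 2340 - 6864 - 17160 = -21104.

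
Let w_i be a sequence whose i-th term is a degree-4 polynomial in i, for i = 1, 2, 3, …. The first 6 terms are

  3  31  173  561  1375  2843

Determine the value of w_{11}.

1st diffs: 28, 142, 388, 814, 1468.
2nd diffs: 114, 246, 426, 654.
3rd diffs: 132, 180, 228.
4th diffs: 48, 48 (constant).
Newton forward-difference form: w_i = 3 + 28·C(i-1,1) + 114·C(i-1,2) + 132·C(i-1,3) + 48·C(i-1,4).
At i = 11: i-1 = 10, so w_{11} = 3 + 280 + 5130 + 15840 + 10080 = 31333.

31333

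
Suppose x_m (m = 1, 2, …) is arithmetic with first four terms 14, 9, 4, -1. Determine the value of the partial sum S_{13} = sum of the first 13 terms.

-208

Common difference d = -5.
x_m = 14 + (m - 1)·(-5).
x_{13} = -46; S = 13·(14 + (-46))/2 = -208.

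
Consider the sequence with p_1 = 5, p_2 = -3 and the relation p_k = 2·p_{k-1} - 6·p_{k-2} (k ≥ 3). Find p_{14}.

-696384

Applying the relation repeatedly:
p_3 = -36;  p_4 = -54;  p_5 = 108;  …;  p_{11} = 43200;  p_{12} = 88992;  p_{13} = -81216;  p_{14} = -696384.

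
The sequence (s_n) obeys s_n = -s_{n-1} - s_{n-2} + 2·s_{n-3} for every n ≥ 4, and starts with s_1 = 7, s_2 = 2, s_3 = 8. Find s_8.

Iterate the recurrence:
s_4 = 4; s_5 = -8; s_6 = 20; s_7 = -4; s_8 = -32.

-32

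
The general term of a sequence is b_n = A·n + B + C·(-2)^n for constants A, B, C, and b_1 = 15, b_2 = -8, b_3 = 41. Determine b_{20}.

The three given values yield: A + B - 2C = 15; 2A + B + 4C = -8; 3A + B - 8C = 41.
Subtracting the first from the second: A + 6C = -23.
Subtracting the second from the third: A - 12C = 49.
Solving: C = -4, A = 1, then B = 6.
So b_n = 1·n + 6 + (-4)·(-2)^n; at n=20 this is -4194278.

-4194278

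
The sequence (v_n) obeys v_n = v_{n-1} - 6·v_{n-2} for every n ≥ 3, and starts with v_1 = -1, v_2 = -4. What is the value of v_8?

626

Iterate the recurrence:
v_3 = 2, v_4 = 26, v_5 = 14, v_6 = -142, v_7 = -226, v_8 = 626.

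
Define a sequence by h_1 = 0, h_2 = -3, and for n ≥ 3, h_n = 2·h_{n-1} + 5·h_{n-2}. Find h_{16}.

Step forward from the initial values:
h_3 = -6; h_4 = -27; h_5 = -84; …; h_{13} = -1738044; h_{14} = -5995623; h_{15} = -20681466; h_{16} = -71341047.

-71341047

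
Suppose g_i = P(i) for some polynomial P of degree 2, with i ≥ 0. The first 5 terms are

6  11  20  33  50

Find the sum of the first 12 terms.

1282

1st diffs: 5, 9, 13, 17.
2nd diffs: 4, 4, 4 (constant).
Newton forward-difference form: g_i = 6 + 5·C(i,1) + 4·C(i,2).
Continuing: …, 71, 96, 125, 158, …, g_{11} = 281.
Summing i = 0..11 (12 terms) gives 1282.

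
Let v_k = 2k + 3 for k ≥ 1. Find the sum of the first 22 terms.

Over k = 1..22: Σk = 253.
Total = (2)·253 + (3)·22 = 572.

572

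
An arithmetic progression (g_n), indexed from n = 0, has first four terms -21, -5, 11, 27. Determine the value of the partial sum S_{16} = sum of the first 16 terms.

Common difference d = 16.
g_n = -21 + (n - 0)·16.
g_{15} = 219; S = 16·(-21 + 219)/2 = 1584.

1584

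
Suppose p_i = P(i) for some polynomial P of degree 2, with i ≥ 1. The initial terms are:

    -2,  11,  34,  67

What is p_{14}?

947

1st diffs: 13, 23, 33.
2nd diffs: 10, 10 (constant).
Newton forward-difference form: p_i = -2 + 13·C(i-1,1) + 10·C(i-1,2).
At i = 14: i-1 = 13, so p_{14} = -2 + 169 + 780 = 947.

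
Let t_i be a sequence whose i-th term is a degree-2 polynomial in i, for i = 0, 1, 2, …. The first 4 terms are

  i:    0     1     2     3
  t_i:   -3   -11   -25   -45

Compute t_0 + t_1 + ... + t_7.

1st diffs: -8, -14, -20.
2nd diffs: -6, -6 (constant).
So t_i = -3i^2 - 5i - 3.
Continuing: -71, -103, -141, -185.
Summing i = 0..7 (8 terms) gives -584.

-584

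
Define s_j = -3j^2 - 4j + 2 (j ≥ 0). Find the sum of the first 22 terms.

Over j = 0..21: Σj = 231, Σj² = 3311.
Total = (-3)·3311 + (-4)·231 + (2)·22 = -10813.

-10813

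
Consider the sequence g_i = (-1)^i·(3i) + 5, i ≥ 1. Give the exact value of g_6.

(-1)^6 = 1; 3i at i=6 is 18; so g_6 = 23.

23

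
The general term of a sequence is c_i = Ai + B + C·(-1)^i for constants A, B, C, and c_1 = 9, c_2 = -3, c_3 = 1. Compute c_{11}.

Plug in i = 1, 2, 3: A + B - C = 9; 2A + B + C = -3; 3A + B - C = 1.
Subtracting the first from the second: A + 2C = -12.
Subtracting the second from the third: A - 2C = 4.
Solving: C = -4, A = -4, then B = 9.
So c_i = -4·i + 9 + (-4)·(-1)^i; at i=11 this is -31.

-31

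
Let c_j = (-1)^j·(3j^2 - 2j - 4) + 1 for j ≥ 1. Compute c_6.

93

(-1)^6 = 1; 3j^2 - 2j - 4 at j=6 is 92; so c_6 = 93.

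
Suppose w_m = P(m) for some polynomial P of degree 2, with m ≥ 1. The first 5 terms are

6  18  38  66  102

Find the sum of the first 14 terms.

1st diffs: 12, 20, 28, 36.
2nd diffs: 8, 8, 8 (constant).
So w_m = 4m^2 + 2.
Continuing: …, 146, 198, 258, 326, …, w_{14} = 786.
Summing m = 1..14 (14 terms) gives 4088.

4088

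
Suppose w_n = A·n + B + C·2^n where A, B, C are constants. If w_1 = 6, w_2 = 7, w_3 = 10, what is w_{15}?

The three given values yield: A + B + 2C = 6; 2A + B + 4C = 7; 3A + B + 8C = 10.
Subtracting the first from the second: A + 2C = 1.
Subtracting the second from the third: A + 4C = 3.
Solving: C = 1, A = -1, then B = 5.
So w_n = -1·n + 5 + 1·2^n; at n=15 this is 32758.

32758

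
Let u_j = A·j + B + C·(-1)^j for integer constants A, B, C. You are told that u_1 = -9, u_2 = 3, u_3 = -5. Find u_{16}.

The three given values yield: A + B - C = -9; 2A + B + C = 3; 3A + B - C = -5.
Subtracting the first from the second: A + 2C = 12.
Subtracting the second from the third: A - 2C = -8.
Solving: C = 5, A = 2, then B = -6.
Hence u_{16} = 2·16 + (-6) + 5·1 = 31.

31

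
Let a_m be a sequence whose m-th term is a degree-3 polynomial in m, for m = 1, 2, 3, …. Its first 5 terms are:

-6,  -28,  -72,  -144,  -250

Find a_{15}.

-4500

1st diffs: -22, -44, -72, -106.
2nd diffs: -22, -28, -34.
3rd diffs: -6, -6 (constant).
So a_m = -m^3 - 5m^2.
Evaluating at m = 15 gives a_{15} = -4500.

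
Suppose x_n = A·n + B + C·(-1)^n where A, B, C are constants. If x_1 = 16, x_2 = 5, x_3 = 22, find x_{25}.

Plug in n = 1, 2, 3: A + B - C = 16; 2A + B + C = 5; 3A + B - C = 22.
Subtracting the first from the second: A + 2C = -11.
Subtracting the second from the third: A - 2C = 17.
Solving: C = -7, A = 3, then B = 6.
So x_n = 3·n + 6 + (-7)·(-1)^n; at n=25 this is 88.

88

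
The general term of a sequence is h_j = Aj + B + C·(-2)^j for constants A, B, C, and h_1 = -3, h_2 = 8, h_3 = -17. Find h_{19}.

-1048593

Plug in j = 1, 2, 3: A + B - 2C = -3; 2A + B + 4C = 8; 3A + B - 8C = -17.
Subtracting the first from the second: A + 6C = 11.
Subtracting the second from the third: A - 12C = -25.
Solving: C = 2, A = -1, then B = 2.
Therefore h_{19} = -19 + 2 + 2·(-524288) = -1048593.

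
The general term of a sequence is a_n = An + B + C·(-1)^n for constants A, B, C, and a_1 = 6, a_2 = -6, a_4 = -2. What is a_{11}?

Plug in n = 1, 2, 4: A + B - C = 6; 2A + B + C = -6; 4A + B + C = -2.
Subtracting the first from the second: A + 2C = -12.
Subtracting the second from the third: 2A = 4.
Solving: C = -7, A = 2, then B = -3.
Therefore a_{11} = 22 + (-3) + (-7)·(-1) = 26.

26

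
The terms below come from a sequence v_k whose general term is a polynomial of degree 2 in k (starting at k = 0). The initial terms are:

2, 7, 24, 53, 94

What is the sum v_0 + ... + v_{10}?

2277

1st diffs: 5, 17, 29, 41.
2nd diffs: 12, 12, 12 (constant).
Newton forward-difference form: v_k = 2 + 5·C(k,1) + 12·C(k,2).
Continuing: …, 147, 212, 289, 378, …, v_{10} = 592.
Summing k = 0..10 (11 terms) gives 2277.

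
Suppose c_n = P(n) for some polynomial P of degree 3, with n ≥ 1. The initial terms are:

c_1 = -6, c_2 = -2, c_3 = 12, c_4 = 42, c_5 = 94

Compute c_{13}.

1st diffs: 4, 14, 30, 52.
2nd diffs: 10, 16, 22.
3rd diffs: 6, 6 (constant).
So c_n = n^3 - n^2 - 6.
Evaluating at n = 13 gives c_{13} = 2022.

2022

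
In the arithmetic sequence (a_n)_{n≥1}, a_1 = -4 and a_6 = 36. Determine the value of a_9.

60

Common difference d = (36 - (-4)) / (6 - 1) = 8.
a_n = -4 + (n - 1)·8.
a_9 = -4 + 8·8 = 60.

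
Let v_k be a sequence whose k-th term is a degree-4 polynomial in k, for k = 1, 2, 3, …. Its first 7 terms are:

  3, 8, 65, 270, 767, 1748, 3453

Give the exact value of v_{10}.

1st diffs: 5, 57, 205, 497, 981, 1705.
2nd diffs: 52, 148, 292, 484, 724.
3rd diffs: 96, 144, 192, 240.
4th diffs: 48, 48, 48 (constant).
So v_k = 2k^4 - 4k^3 + 3k + 2.
Evaluating at k = 10 gives v_{10} = 16032.

16032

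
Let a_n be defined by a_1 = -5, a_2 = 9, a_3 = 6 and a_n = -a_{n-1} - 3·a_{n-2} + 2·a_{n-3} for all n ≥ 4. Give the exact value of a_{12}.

8882

Step forward from the initial values:
a_4 = -43; a_5 = 43; a_6 = 98; a_7 = -313; a_8 = 105; a_9 = 1030; a_{10} = -1971; a_{11} = -909; a_{12} = 8882.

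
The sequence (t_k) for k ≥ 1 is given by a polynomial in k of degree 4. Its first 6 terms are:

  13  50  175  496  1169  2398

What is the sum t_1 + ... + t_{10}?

1st diffs: 37, 125, 321, 673, 1229.
2nd diffs: 88, 196, 352, 556.
3rd diffs: 108, 156, 204.
4th diffs: 48, 48 (constant).
So t_k = 2k^4 - 2k^3 + 6k^2 + 3k + 4.
Continuing: 4435, 7580, 12181, 18634.
Summing k = 1..10 (10 terms) gives 47131.

47131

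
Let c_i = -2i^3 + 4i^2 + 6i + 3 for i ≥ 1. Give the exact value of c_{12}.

c_{12} = -2·12^3 + 4·12^2 + 6·12 + 3 = -2805.

-2805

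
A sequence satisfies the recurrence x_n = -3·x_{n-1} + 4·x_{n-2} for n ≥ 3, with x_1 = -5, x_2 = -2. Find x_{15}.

Compute successive terms:
x_3 = -14; x_4 = 34; x_5 = -158; …; x_{12} = 2516578; x_{13} = -10066334; x_{14} = 40265314; x_{15} = -161061278.
(Characteristic roots are 1 and -4.)

-161061278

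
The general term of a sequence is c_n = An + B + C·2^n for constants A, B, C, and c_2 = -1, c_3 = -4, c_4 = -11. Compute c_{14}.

-16369

Plug in n = 2, 3, 4: 2A + B + 4C = -1; 3A + B + 8C = -4; 4A + B + 16C = -11.
Subtracting the first from the second: A + 4C = -3.
Subtracting the second from the third: A + 8C = -7.
Solving: C = -1, A = 1, then B = 1.
So c_n = 1·n + 1 + (-1)·2^n; at n=14 this is -16369.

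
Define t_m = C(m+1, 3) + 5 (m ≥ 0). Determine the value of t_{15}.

565

C(16, 3) = 560, so t_{15} = 565.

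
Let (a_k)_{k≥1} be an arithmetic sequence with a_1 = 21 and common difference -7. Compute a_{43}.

-273

a_k = 21 + (k - 1)·(-7).
a_{43} = 21 + 42·(-7) = -273.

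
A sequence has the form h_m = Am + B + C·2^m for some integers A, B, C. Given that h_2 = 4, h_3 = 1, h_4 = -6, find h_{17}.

Plug in m = 2, 3, 4: 2A + B + 4C = 4; 3A + B + 8C = 1; 4A + B + 16C = -6.
Subtracting the first from the second: A + 4C = -3.
Subtracting the second from the third: A + 8C = -7.
Solving: C = -1, A = 1, then B = 6.
Therefore h_{17} = 17 + 6 + (-1)·131072 = -131049.

-131049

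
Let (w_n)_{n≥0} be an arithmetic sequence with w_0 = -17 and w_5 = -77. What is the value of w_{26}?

Common difference d = (-77 - (-17)) / (5 - 0) = -12.
w_n = -17 + (n - 0)·(-12).
w_{26} = -17 + 26·(-12) = -329.

-329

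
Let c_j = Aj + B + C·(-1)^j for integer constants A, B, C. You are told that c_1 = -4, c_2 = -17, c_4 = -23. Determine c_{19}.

-58

The three given values yield: A + B - C = -4; 2A + B + C = -17; 4A + B + C = -23.
Subtracting the first from the second: A + 2C = -13.
Subtracting the second from the third: 2A = -6.
Solving: C = -5, A = -3, then B = -6.
So c_j = -3·j + (-6) + (-5)·(-1)^j; at j=19 this is -58.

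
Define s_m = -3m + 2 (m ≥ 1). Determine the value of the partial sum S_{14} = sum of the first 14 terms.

Over m = 1..14: Σm = 105.
Total = (-3)·105 + (2)·14 = -287.

-287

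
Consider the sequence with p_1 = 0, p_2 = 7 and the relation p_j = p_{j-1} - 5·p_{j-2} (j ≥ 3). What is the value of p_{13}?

p_3 = 7;  p_4 = -28;  p_5 = -63;  …;  p_{10} = -1988;  p_{11} = 7777;  p_{12} = 17717;  p_{13} = -21168.

-21168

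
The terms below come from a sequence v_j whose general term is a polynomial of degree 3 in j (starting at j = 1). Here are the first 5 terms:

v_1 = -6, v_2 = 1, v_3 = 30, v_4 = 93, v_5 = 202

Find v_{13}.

1st diffs: 7, 29, 63, 109.
2nd diffs: 22, 34, 46.
3rd diffs: 12, 12 (constant).
Newton forward-difference form: v_j = -6 + 7·C(j-1,1) + 22·C(j-1,2) + 12·C(j-1,3).
At j = 13: j-1 = 12, so v_{13} = -6 + 84 + 1452 + 2640 = 4170.

4170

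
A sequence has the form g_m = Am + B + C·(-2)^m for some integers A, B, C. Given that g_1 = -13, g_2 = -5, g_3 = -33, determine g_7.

Plug in m = 1, 2, 3: A + B - 2C = -13; 2A + B + 4C = -5; 3A + B - 8C = -33.
Subtracting the first from the second: A + 6C = 8.
Subtracting the second from the third: A - 12C = -28.
Solving: C = 2, A = -4, then B = -5.
Hence g_7 = -4·7 + (-5) + 2·(-128) = -289.

-289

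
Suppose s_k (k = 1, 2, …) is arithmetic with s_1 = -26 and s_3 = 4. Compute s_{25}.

334

Common difference d = (4 - (-26)) / (3 - 1) = 15.
s_k = -26 + (k - 1)·15.
s_{25} = -26 + 24·15 = 334.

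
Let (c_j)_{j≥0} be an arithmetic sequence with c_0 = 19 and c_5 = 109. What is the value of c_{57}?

1045

Common difference d = (109 - 19) / (5 - 0) = 18.
c_j = 19 + (j - 0)·18.
c_{57} = 19 + 57·18 = 1045.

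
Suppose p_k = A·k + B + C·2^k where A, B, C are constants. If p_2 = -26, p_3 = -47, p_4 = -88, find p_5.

Write the equations: 2A + B + 4C = -26; 3A + B + 8C = -47; 4A + B + 16C = -88.
Subtracting the first from the second: A + 4C = -21.
Subtracting the second from the third: A + 8C = -41.
Solving: C = -5, A = -1, then B = -4.
So p_k = -1·k + (-4) + (-5)·2^k; at k=5 this is -169.

-169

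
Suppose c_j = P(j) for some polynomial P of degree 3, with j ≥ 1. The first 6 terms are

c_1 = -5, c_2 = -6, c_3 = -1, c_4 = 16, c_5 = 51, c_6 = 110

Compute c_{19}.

1st diffs: -1, 5, 17, 35, 59.
2nd diffs: 6, 12, 18, 24.
3rd diffs: 6, 6, 6 (constant).
So c_j = j^3 - 3j^2 + j - 4.
Evaluating at j = 19 gives c_{19} = 5791.

5791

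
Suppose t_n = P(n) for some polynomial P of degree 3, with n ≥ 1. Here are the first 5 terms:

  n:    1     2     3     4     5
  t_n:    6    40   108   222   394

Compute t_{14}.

6532

1st diffs: 34, 68, 114, 172.
2nd diffs: 34, 46, 58.
3rd diffs: 12, 12 (constant).
So t_n = 2n^3 + 5n^2 + 5n - 6.
Evaluating at n = 14 gives t_{14} = 6532.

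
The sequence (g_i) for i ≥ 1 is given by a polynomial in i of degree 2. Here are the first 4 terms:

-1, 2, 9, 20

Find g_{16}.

464

1st diffs: 3, 7, 11.
2nd diffs: 4, 4 (constant).
Newton forward-difference form: g_i = -1 + 3·C(i-1,1) + 4·C(i-1,2).
At i = 16: i-1 = 15, so g_{16} = -1 + 45 + 420 = 464.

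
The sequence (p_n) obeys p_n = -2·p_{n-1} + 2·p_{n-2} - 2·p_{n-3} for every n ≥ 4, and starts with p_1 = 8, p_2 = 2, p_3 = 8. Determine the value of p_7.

608

Applying the relation repeatedly:
p_4 = -28;  p_5 = 68;  p_6 = -208;  p_7 = 608.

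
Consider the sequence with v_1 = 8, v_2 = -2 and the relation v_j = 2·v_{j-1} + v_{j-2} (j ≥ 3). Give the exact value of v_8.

Compute successive terms:
v_3 = 4  v_4 = 6  v_5 = 16  v_6 = 38  v_7 = 92  v_8 = 222.

222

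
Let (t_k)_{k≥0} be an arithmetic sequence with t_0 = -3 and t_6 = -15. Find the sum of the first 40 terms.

-1680

Common difference d = (-15 - (-3)) / (6 - 0) = -2.
t_k = -3 + (k - 0)·(-2).
t_{39} = -81; S = 40·(-3 + (-81))/2 = -1680.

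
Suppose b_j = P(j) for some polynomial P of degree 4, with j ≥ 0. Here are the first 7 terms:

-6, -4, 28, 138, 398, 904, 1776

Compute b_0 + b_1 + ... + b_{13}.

107114

1st diffs: 2, 32, 110, 260, 506, 872.
2nd diffs: 30, 78, 150, 246, 366.
3rd diffs: 48, 72, 96, 120.
4th diffs: 24, 24, 24 (constant).
Newton forward-difference form: b_j = -6 + 2·C(j,1) + 30·C(j,2) + 48·C(j,3) + 24·C(j,4).
Continuing: …, 3158, 5218, 8148, 12164, …, b_{13} = 33248.
Summing j = 0..13 (14 terms) gives 107114.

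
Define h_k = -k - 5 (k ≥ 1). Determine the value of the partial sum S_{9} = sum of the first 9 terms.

-90

Over k = 1..9: Σk = 45.
Total = (-1)·45 + (-5)·9 = -90.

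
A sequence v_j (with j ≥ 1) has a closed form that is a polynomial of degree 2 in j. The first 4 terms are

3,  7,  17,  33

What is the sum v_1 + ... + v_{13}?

1st diffs: 4, 10, 16.
2nd diffs: 6, 6 (constant).
Newton forward-difference form: v_j = 3 + 4·C(j-1,1) + 6·C(j-1,2).
Continuing: …, 55, 83, 117, 157, …, v_{13} = 447.
Summing j = 1..13 (13 terms) gives 2067.

2067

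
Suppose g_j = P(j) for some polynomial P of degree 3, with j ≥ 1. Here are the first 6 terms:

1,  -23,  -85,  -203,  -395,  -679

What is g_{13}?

1st diffs: -24, -62, -118, -192, -284.
2nd diffs: -38, -56, -74, -92.
3rd diffs: -18, -18, -18 (constant).
Newton forward-difference form: g_j = 1 + (-24)·C(j-1,1) + (-38)·C(j-1,2) + (-18)·C(j-1,3).
At j = 13: j-1 = 12, so g_{13} = 1 - 288 - 2508 - 3960 = -6755.

-6755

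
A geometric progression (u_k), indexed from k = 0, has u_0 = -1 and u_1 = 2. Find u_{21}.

2097152

Common ratio r = -2.
u_k = (-1)·(-2)^(k-0).
u_{21} = (-1)·(-2)^21 = 2097152.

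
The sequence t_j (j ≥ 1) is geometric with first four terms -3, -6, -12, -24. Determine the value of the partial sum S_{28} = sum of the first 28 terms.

-805306365

Common ratio r = 2.
t_j = (-3)·2^(j-1).
S = (-3)·(2^28 - 1)/(2 - 1) = (-3)·(268435456 - 1)/(1) = -805306365.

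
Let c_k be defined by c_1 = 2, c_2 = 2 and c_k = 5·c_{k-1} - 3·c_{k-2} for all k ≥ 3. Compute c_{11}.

365314

Compute successive terms:
c_3 = 4;  c_4 = 14;  c_5 = 58;  c_6 = 248;  c_7 = 1066;  c_8 = 4586;  c_9 = 19732;  c_{10} = 84902;  c_{11} = 365314.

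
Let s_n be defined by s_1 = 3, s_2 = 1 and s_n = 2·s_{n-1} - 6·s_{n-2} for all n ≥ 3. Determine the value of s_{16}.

Applying the relation repeatedly:
s_3 = -16  s_4 = -38  s_5 = 20  …  s_{13} = 6464  s_{14} = -319808  s_{15} = -678400  s_{16} = 562048.

562048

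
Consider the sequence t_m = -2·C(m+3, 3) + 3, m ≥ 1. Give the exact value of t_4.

C(7, 3) = 35, so t_4 = -67.

-67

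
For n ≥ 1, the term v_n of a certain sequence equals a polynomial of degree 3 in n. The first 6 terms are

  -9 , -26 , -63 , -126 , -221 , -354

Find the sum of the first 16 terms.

1st diffs: -17, -37, -63, -95, -133.
2nd diffs: -20, -26, -32, -38.
3rd diffs: -6, -6, -6 (constant).
Newton forward-difference form: v_n = -9 + (-17)·C(n-1,1) + (-20)·C(n-1,2) + (-6)·C(n-1,3).
Continuing: …, -531, -758, -1041, -1386, …, v_{16} = -5094.
Summing n = 1..16 (16 terms) gives -24304.

-24304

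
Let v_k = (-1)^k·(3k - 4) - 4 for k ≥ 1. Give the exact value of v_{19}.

-57

(-1)^19 = -1; 3k - 4 at k=19 is 53; so v_{19} = -57.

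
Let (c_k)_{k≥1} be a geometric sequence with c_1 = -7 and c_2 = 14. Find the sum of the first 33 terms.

-20043180717

Common ratio r = -2.
c_k = (-7)·(-2)^(k-1).
S = (-7)·((-2)^33 - 1)/(-2 - 1) = (-7)·(-8589934592 - 1)/(-3) = -20043180717.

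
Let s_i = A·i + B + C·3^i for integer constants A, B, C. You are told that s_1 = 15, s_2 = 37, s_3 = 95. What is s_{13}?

4783023

Write the equations: A + B + 3C = 15; 2A + B + 9C = 37; 3A + B + 27C = 95.
Subtracting the first from the second: A + 6C = 22.
Subtracting the second from the third: A + 18C = 58.
Solving: C = 3, A = 4, then B = 2.
Therefore s_{13} = 52 + 2 + 3·1594323 = 4783023.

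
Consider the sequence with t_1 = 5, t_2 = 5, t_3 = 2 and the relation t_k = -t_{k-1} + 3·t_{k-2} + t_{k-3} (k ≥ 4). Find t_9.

Step forward from the initial values:
t_4 = 18  t_5 = -7  t_6 = 63  t_7 = -66  t_8 = 248  t_9 = -383.

-383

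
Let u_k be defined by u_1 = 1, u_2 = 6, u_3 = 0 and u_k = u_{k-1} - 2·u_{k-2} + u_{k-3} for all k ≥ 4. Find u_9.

-38

u_4 = -11; u_5 = -5; u_6 = 17; u_7 = 16; u_8 = -23; u_9 = -38.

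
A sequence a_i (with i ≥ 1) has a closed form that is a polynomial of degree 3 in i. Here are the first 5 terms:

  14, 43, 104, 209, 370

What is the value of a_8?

1st diffs: 29, 61, 105, 161.
2nd diffs: 32, 44, 56.
3rd diffs: 12, 12 (constant).
So a_i = 2i^3 + 4i^2 + 3i + 5.
Evaluating at i = 8 gives a_8 = 1309.

1309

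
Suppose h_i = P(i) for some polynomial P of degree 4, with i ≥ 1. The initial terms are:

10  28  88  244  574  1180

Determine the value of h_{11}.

13600

1st diffs: 18, 60, 156, 330, 606.
2nd diffs: 42, 96, 174, 276.
3rd diffs: 54, 78, 102.
4th diffs: 24, 24 (constant).
Newton forward-difference form: h_i = 10 + 18·C(i-1,1) + 42·C(i-1,2) + 54·C(i-1,3) + 24·C(i-1,4).
At i = 11: i-1 = 10, so h_{11} = 10 + 180 + 1890 + 6480 + 5040 = 13600.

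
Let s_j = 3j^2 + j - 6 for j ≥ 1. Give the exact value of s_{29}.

s_{29} = 3·29^2 + 1·29 - 6 = 2546.

2546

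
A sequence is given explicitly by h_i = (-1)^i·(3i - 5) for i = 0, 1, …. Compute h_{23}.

-64

(-1)^23 = -1; 3i - 5 at i=23 is 64; so h_{23} = -64.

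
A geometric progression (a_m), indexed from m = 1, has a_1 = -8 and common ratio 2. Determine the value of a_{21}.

a_m = (-8)·2^(m-1).
a_{21} = (-8)·2^20 = -8388608.

-8388608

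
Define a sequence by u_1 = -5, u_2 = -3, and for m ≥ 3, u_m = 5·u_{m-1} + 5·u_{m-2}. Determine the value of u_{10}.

u_3 = -40, u_4 = -215, u_5 = -1275, u_6 = -7450, u_7 = -43625, u_8 = -255375, u_9 = -1495000, u_{10} = -8751875.

-8751875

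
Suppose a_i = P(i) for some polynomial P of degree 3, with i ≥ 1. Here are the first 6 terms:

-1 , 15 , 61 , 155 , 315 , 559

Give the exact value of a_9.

1st diffs: 16, 46, 94, 160, 244.
2nd diffs: 30, 48, 66, 84.
3rd diffs: 18, 18, 18 (constant).
So a_i = 3i^3 - 3i^2 + 4i - 5.
Evaluating at i = 9 gives a_9 = 1975.

1975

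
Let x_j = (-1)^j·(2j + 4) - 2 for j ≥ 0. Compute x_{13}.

(-1)^13 = -1; 2j + 4 at j=13 is 30; so x_{13} = -32.

-32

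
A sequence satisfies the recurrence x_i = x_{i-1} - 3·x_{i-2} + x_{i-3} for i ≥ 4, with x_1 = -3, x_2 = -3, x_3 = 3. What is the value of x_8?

69

Compute successive terms:
x_4 = 9; x_5 = -3; x_6 = -27; x_7 = -9; x_8 = 69.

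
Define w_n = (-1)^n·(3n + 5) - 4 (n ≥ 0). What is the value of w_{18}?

55

(-1)^18 = 1; 3n + 5 at n=18 is 59; so w_{18} = 55.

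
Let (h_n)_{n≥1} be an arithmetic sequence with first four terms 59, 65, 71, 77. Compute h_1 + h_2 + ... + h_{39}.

6747

Common difference d = 6.
h_n = 59 + (n - 1)·6.
h_{39} = 287; S = 39·(59 + 287)/2 = 6747.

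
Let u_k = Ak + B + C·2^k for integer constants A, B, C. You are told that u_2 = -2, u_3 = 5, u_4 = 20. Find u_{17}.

The three given values yield: 2A + B + 4C = -2; 3A + B + 8C = 5; 4A + B + 16C = 20.
Subtracting the first from the second: A + 4C = 7.
Subtracting the second from the third: A + 8C = 15.
Solving: C = 2, A = -1, then B = -8.
Hence u_{17} = -1·17 + (-8) + 2·131072 = 262119.

262119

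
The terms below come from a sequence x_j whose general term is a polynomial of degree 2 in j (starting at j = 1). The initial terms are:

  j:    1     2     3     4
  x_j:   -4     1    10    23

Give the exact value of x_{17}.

556

1st diffs: 5, 9, 13.
2nd diffs: 4, 4 (constant).
Newton forward-difference form: x_j = -4 + 5·C(j-1,1) + 4·C(j-1,2).
At j = 17: j-1 = 16, so x_{17} = -4 + 80 + 480 = 556.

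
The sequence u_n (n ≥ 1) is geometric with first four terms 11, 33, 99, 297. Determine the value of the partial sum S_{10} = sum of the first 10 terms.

Common ratio r = 3.
u_n = 11·3^(n-1).
S = 11·(3^10 - 1)/(3 - 1) = 11·(59049 - 1)/(2) = 324764.

324764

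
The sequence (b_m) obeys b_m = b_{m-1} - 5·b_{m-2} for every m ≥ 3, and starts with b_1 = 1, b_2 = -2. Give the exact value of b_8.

Applying the relation repeatedly:
b_3 = -7, b_4 = 3, b_5 = 38, b_6 = 23, b_7 = -167, b_8 = -282.

-282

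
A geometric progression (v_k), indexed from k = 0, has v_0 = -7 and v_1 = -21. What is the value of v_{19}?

Common ratio r = 3.
v_k = (-7)·3^(k-0).
v_{19} = (-7)·3^19 = -8135830269.

-8135830269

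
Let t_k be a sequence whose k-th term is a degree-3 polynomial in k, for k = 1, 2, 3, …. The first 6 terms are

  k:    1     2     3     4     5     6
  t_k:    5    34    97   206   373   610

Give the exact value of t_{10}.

1st diffs: 29, 63, 109, 167, 237.
2nd diffs: 34, 46, 58, 70.
3rd diffs: 12, 12, 12 (constant).
Newton forward-difference form: t_k = 5 + 29·C(k-1,1) + 34·C(k-1,2) + 12·C(k-1,3).
At k = 10: k-1 = 9, so t_{10} = 5 + 261 + 1224 + 1008 = 2498.

2498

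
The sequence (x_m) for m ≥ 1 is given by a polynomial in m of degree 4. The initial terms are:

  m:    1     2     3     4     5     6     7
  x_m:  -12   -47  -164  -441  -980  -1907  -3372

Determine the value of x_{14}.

1st diffs: -35, -117, -277, -539, -927, -1465.
2nd diffs: -82, -160, -262, -388, -538.
3rd diffs: -78, -102, -126, -150.
4th diffs: -24, -24, -24 (constant).
So x_m = -m^4 - 3m^3 + 2m^2 - 5m - 5.
Evaluating at m = 14 gives x_{14} = -46331.

-46331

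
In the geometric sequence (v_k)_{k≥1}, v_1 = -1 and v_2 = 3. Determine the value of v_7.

Common ratio r = -3.
v_k = (-1)·(-3)^(k-1).
v_7 = (-1)·(-3)^6 = -729.

-729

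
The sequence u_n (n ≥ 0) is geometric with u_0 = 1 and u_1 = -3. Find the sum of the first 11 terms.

Common ratio r = -3.
u_n = 1·(-3)^(n-0).
S = 1·((-3)^11 - 1)/(-3 - 1) = 1·(-177147 - 1)/(-4) = 44287.

44287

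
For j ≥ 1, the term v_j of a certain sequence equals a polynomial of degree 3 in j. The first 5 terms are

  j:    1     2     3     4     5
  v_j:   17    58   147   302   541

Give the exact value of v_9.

1st diffs: 41, 89, 155, 239.
2nd diffs: 48, 66, 84.
3rd diffs: 18, 18 (constant).
Newton forward-difference form: v_j = 17 + 41·C(j-1,1) + 48·C(j-1,2) + 18·C(j-1,3).
At j = 9: j-1 = 8, so v_9 = 17 + 328 + 1344 + 1008 = 2697.

2697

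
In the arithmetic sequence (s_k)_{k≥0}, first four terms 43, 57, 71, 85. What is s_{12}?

Common difference d = 14.
s_k = 43 + (k - 0)·14.
s_{12} = 43 + 12·14 = 211.

211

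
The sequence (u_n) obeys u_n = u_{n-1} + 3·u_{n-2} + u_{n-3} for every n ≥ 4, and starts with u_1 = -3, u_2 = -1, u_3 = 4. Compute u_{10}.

u_4 = -2, u_5 = 9, u_6 = 7, u_7 = 32, u_8 = 62, u_9 = 165, u_{10} = 383.

383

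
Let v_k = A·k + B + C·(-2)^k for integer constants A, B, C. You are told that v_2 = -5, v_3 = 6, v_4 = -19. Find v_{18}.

Write the equations: 2A + B + 4C = -5; 3A + B - 8C = 6; 4A + B + 16C = -19.
Subtracting the first from the second: A - 12C = 11.
Subtracting the second from the third: A + 24C = -25.
Solving: C = -1, A = -1, then B = 1.
Hence v_{18} = -1·18 + 1 + (-1)·262144 = -262161.

-262161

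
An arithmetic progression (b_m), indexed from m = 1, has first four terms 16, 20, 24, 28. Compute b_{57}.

Common difference d = 4.
b_m = 16 + (m - 1)·4.
b_{57} = 16 + 56·4 = 240.

240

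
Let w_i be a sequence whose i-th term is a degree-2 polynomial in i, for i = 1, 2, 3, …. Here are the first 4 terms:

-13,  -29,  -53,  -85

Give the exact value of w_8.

-293

1st diffs: -16, -24, -32.
2nd diffs: -8, -8 (constant).
So w_i = -4i^2 - 4i - 5.
Evaluating at i = 8 gives w_8 = -293.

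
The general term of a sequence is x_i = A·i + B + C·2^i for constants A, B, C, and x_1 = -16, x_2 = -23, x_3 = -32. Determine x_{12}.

-4165

The three given values yield: A + B + 2C = -16; 2A + B + 4C = -23; 3A + B + 8C = -32.
Subtracting the first from the second: A + 2C = -7.
Subtracting the second from the third: A + 4C = -9.
Solving: C = -1, A = -5, then B = -9.
Therefore x_{12} = -60 + (-9) + (-1)·4096 = -4165.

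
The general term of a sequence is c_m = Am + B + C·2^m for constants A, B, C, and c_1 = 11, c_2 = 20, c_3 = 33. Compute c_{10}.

At m = 1, 2, 3: A + B + 2C = 11; 2A + B + 4C = 20; 3A + B + 8C = 33.
Subtracting the first from the second: A + 2C = 9.
Subtracting the second from the third: A + 4C = 13.
Solving: C = 2, A = 5, then B = 2.
So c_m = 5·m + 2 + 2·2^m; at m=10 this is 2100.

2100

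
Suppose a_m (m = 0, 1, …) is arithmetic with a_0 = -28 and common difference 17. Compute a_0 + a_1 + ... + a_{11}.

786

a_m = -28 + (m - 0)·17.
a_{11} = 159; S = 12·(-28 + 159)/2 = 786.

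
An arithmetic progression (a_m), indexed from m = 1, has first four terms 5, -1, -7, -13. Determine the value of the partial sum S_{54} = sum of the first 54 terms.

-8316

Common difference d = -6.
a_m = 5 + (m - 1)·(-6).
a_{54} = -313; S = 54·(5 + (-313))/2 = -8316.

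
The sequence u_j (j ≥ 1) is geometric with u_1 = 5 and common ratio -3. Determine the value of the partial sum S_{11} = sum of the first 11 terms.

u_j = 5·(-3)^(j-1).
S = 5·((-3)^11 - 1)/(-3 - 1) = 5·(-177147 - 1)/(-4) = 221435.

221435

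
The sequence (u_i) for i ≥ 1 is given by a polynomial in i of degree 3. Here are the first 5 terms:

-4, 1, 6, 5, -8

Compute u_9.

-300

1st diffs: 5, 5, -1, -13.
2nd diffs: 0, -6, -12.
3rd diffs: -6, -6 (constant).
So u_i = -i^3 + 6i^2 - 6i - 3.
Evaluating at i = 9 gives u_9 = -300.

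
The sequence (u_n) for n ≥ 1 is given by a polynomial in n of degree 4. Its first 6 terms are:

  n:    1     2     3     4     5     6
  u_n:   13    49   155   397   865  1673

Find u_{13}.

31465

1st diffs: 36, 106, 242, 468, 808.
2nd diffs: 70, 136, 226, 340.
3rd diffs: 66, 90, 114.
4th diffs: 24, 24 (constant).
Newton forward-difference form: u_n = 13 + 36·C(n-1,1) + 70·C(n-1,2) + 66·C(n-1,3) + 24·C(n-1,4).
At n = 13: n-1 = 12, so u_{13} = 13 + 432 + 4620 + 14520 + 11880 = 31465.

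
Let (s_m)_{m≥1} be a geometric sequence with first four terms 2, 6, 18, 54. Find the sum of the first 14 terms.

Common ratio r = 3.
s_m = 2·3^(m-1).
S = 2·(3^14 - 1)/(3 - 1) = 2·(4782969 - 1)/(2) = 4782968.

4782968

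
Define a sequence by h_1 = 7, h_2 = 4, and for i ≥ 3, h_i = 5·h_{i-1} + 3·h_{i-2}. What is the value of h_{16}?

182678995513

h_3 = 41;  h_4 = 217;  h_5 = 1208;  …;  h_{13} = 1073580263;  h_{14} = 5949117556;  h_{15} = 32966328569;  h_{16} = 182678995513.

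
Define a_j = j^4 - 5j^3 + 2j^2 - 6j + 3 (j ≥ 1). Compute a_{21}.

a_{21} = 1·21^4 - 5·21^3 + 2·21^2 - 6·21 + 3 = 148935.

148935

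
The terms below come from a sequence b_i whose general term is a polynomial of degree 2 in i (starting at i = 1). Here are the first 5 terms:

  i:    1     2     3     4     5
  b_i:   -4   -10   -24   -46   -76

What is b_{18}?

1st diffs: -6, -14, -22, -30.
2nd diffs: -8, -8, -8 (constant).
Newton forward-difference form: b_i = -4 + (-6)·C(i-1,1) + (-8)·C(i-1,2).
At i = 18: i-1 = 17, so b_{18} = -4 - 102 - 1088 = -1194.

-1194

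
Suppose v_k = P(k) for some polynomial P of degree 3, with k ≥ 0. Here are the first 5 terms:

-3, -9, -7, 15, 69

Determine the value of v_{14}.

5009

1st diffs: -6, 2, 22, 54.
2nd diffs: 8, 20, 32.
3rd diffs: 12, 12 (constant).
Newton forward-difference form: v_k = -3 + (-6)·C(k,1) + 8·C(k,2) + 12·C(k,3).
At k = 14: k = 14, so v_{14} = -3 - 84 + 728 + 4368 = 5009.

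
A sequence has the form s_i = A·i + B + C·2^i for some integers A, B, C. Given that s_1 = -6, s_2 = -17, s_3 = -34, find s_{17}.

-393296

At i = 1, 2, 3: A + B + 2C = -6; 2A + B + 4C = -17; 3A + B + 8C = -34.
Subtracting the first from the second: A + 2C = -11.
Subtracting the second from the third: A + 4C = -17.
Solving: C = -3, A = -5, then B = 5.
Hence s_{17} = -5·17 + 5 + (-3)·131072 = -393296.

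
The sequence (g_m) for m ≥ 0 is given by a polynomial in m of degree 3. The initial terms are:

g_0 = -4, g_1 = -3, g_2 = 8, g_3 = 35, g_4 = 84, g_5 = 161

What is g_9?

1st diffs: 1, 11, 27, 49, 77.
2nd diffs: 10, 16, 22, 28.
3rd diffs: 6, 6, 6 (constant).
Newton forward-difference form: g_m = -4 + 1·C(m,1) + 10·C(m,2) + 6·C(m,3).
At m = 9: m = 9, so g_9 = -4 + 9 + 360 + 504 = 869.

869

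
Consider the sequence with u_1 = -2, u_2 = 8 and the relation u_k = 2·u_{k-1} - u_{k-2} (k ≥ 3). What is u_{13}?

118

Compute successive terms:
u_3 = 18, u_4 = 28, u_5 = 38, …, u_{10} = 88, u_{11} = 98, u_{12} = 108, u_{13} = 118.
(Characteristic roots are 1 and 1.)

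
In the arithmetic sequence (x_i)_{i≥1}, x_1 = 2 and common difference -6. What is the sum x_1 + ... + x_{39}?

x_i = 2 + (i - 1)·(-6).
x_{39} = -226; S = 39·(2 + (-226))/2 = -4368.

-4368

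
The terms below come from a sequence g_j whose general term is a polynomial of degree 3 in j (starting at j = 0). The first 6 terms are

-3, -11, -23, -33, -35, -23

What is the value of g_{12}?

957

1st diffs: -8, -12, -10, -2, 12.
2nd diffs: -4, 2, 8, 14.
3rd diffs: 6, 6, 6 (constant).
Newton forward-difference form: g_j = -3 + (-8)·C(j,1) + (-4)·C(j,2) + 6·C(j,3).
At j = 12: j = 12, so g_{12} = -3 - 96 - 264 + 1320 = 957.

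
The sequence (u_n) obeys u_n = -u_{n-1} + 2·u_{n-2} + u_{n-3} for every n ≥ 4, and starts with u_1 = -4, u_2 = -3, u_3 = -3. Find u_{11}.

119

Applying the relation repeatedly:
u_4 = -7; u_5 = -2; u_6 = -15; u_7 = 4; u_8 = -36; u_9 = 29; u_{10} = -97; u_{11} = 119.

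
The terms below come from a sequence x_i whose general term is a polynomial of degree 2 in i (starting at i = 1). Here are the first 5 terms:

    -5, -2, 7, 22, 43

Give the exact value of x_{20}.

1st diffs: 3, 9, 15, 21.
2nd diffs: 6, 6, 6 (constant).
Newton forward-difference form: x_i = -5 + 3·C(i-1,1) + 6·C(i-1,2).
At i = 20: i-1 = 19, so x_{20} = -5 + 57 + 1026 = 1078.

1078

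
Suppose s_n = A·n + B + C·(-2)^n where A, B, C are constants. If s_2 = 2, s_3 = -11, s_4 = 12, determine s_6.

58

The three given values yield: 2A + B + 4C = 2; 3A + B - 8C = -11; 4A + B + 16C = 12.
Subtracting the first from the second: A - 12C = -13.
Subtracting the second from the third: A + 24C = 23.
Solving: C = 1, A = -1, then B = 0.
So s_n = -1·n + 0 + 1·(-2)^n; at n=6 this is 58.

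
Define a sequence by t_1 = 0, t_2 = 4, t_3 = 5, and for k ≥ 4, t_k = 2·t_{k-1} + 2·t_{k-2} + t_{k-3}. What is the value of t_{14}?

582996

Step forward from the initial values:
t_4 = 18; t_5 = 50; t_6 = 141; …; t_{11} = 25690; t_{12} = 72733; t_{13} = 205920; t_{14} = 582996.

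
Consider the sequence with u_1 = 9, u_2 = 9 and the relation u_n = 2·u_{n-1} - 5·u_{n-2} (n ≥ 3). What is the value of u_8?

Step forward from the initial values:
u_3 = -27  u_4 = -99  u_5 = -63  u_6 = 369  u_7 = 1053  u_8 = 261.

261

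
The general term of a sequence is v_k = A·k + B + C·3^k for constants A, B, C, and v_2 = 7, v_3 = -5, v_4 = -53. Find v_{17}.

-129140057

The three given values yield: 2A + B + 9C = 7; 3A + B + 27C = -5; 4A + B + 81C = -53.
Subtracting the first from the second: A + 18C = -12.
Subtracting the second from the third: A + 54C = -48.
Solving: C = -1, A = 6, then B = 4.
So v_k = 6·k + 4 + (-1)·3^k; at k=17 this is -129140057.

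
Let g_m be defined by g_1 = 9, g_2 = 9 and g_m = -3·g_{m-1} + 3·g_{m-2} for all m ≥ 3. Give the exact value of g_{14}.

g_3 = 0, g_4 = 27, g_5 = -81, …, g_{11} = -251505, g_{12} = 953532, g_{13} = -3615111, g_{14} = 13705929.

13705929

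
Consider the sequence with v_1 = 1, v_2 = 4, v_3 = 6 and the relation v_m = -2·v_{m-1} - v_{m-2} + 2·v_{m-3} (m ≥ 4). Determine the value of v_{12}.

Compute successive terms:
v_4 = -14;  v_5 = 30;  v_6 = -34;  v_7 = 10;  v_8 = 74;  v_9 = -226;  v_{10} = 398;  v_{11} = -422;  v_{12} = -6.

-6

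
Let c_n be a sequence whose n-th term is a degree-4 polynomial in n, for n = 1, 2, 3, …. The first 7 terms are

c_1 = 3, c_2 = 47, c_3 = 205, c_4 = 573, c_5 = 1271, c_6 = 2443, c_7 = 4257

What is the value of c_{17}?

1st diffs: 44, 158, 368, 698, 1172, 1814.
2nd diffs: 114, 210, 330, 474, 642.
3rd diffs: 96, 120, 144, 168.
4th diffs: 24, 24, 24 (constant).
So c_n = n^4 + 6n^3 - 4n^2 - n + 1.
Evaluating at n = 17 gives c_{17} = 111827.

111827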